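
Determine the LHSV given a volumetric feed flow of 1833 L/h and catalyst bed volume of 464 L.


LHSV = volumetric feed rate / catalyst volume
= 1833 L/h / 464 L
= 3.950 h^-1

3.950 h^-1


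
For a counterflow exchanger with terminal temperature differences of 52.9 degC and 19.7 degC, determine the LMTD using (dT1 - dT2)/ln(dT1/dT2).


LMTD = (dT1 - dT2) / ln(dT1/dT2)
= (52.9 - 19.7) / ln(52.9 / 19.7) = 33.2 / 0.987785 = 33.61

33.61 degC


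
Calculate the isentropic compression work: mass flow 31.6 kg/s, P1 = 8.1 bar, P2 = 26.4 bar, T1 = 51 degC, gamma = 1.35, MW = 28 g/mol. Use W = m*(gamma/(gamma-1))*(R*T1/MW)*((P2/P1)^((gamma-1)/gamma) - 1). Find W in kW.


Isentropic work: W = m*(gamma/(gamma-1))*(R*T1/MW)*((P2/P1)^((gamma-1)/gamma) - 1)
T1 = 51 + 273.15 = 324.15 K
Pressure ratio = 26.4 / 8.1 = 3.25926
Exponent = (1.35 - 1)/1.35 = 0.259259
(P2/P1)^exp - 1 = 3.25926^0.259259 - 1 = 0.35841
W = 31.6 * 1.35 / 0.35 * 8.314 * 324.15 / 28 * 0.35841 = 4205

4205 kW


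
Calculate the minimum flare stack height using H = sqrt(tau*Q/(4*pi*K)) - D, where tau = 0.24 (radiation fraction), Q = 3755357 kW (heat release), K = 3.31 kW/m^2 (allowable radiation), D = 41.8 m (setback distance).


tau*Q/(4*pi*K) = 0.24 * 3755357 / (4 * pi * 3.31) = 21668.3
sqrt(21668.3) = 147.202
H = 147.202 - 41.8 = 105.4

105.4 m


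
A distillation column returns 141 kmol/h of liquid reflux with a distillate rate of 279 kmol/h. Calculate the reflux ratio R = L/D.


Reflux ratio definition: R = L / D (liquid returned / distillate withdrawn)
L = 141 kmol/h, D = 279 kmol/h
R = 141 / 279 = 0.5054

0.5054


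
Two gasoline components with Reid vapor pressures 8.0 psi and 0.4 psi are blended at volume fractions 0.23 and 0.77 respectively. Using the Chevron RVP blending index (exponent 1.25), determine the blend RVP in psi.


Chevron index: RVP_blend = (sum xi*RVPi^1.25)^(1/1.25)
RVP^1.25 terms: 0.23 * 8.0^1.25 + 0.77 * 0.4^1.25 = 3.33944
RVP_blend = 3.33944^(1/1.25) = 2.624

2.624 psi


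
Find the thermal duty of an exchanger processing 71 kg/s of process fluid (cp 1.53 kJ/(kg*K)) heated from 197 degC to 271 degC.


Q = m_dot * cp * delta_T
delta_T = 271 - 197 = 74 K
Q = 71 * 1.53 * 74
= 108.63 * 74
= 8038.62 kW

8038.62 kW


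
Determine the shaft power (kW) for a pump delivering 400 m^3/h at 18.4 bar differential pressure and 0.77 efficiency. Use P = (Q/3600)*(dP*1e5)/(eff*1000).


Q = 400 / 3600 = 0.111111 m^3/s
P = 0.111111 * (18.4 * 1e5) / 0.77 / 1000 = 265.5

265.5 kW


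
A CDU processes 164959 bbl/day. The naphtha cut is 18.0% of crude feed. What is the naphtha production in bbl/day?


Crude throughput = 164959 bbl/day
Fraction yield = 18.0%
yield = throughput * fraction / 100
yield = 164959 * 18.0 / 100 = 29692.62

29692.62 bbl/day


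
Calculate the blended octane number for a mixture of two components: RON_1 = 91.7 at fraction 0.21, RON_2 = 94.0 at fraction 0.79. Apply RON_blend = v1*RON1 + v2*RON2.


Linear blending: RON_blend = sum(vi * RONi)
Contribution 1: 0.21 * 91.7 = 19.257
Contribution 2: 0.79 * 94.0 = 74.26
RON_blend = 19.257 + 74.26 = 93.517

93.517


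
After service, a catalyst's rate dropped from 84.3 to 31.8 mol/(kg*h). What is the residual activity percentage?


Activity (%) = (rate_used / rate_fresh) * 100
rate_used = 31.8, rate_fresh = 84.3
= (31.8 / 84.3) * 100
= 0.3772 * 100 = 37.72

37.72 %


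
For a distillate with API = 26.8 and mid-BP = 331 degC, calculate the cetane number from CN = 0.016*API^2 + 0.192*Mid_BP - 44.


CN = 0.016 * 26.8^2 + 0.192 * 331 - 44
CN = 11.49184 + 63.552 - 44 = 31.04384

31.04384


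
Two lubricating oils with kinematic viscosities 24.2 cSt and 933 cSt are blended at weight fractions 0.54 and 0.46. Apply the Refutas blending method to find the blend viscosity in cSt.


Refutas method: VBN_i = 14.534*ln(ln(visc_i + 0.8)) + 10.975, blended linearly by mass fraction; since VBN is linear in VBI_i = ln(ln(visc_i + 0.8)) and the fractions sum to 1, blend VBI directly: visc = exp(exp(VBI_blend)) - 0.8
VBI_1 = ln(ln(24.2 + 0.8)) = 1.16903
VBI_2 = ln(ln(933 + 0.8)) = 1.92268
VBI_blend = 0.54 * 1.16903 + 0.46 * 1.92268 = 1.51571
visc_blend = exp(exp(1.51571)) - 0.8 = 94.08

94.08 cSt


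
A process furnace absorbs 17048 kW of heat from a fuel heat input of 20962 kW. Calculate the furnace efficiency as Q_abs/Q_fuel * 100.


Furnace efficiency = Q_absorbed / Q_fuel * 100
= 17048 / 20962 * 100 = 81.33

81.33 %


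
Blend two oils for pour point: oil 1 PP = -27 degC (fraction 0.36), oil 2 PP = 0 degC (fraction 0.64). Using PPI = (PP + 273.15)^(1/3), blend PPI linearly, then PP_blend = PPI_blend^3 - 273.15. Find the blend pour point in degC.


PPI_1 = (-27 + 273.15)^(1/3) = 6.2671
PPI_2 = (0 + 273.15)^(1/3) = 6.488342
PPI_blend = 0.36 * 6.2671 + 0.64 * 6.488342 = 6.408695
PP_blend = 6.408695^3 - 273.15 = 263.2139 - 273.15 = -9.94

-9.94 degC


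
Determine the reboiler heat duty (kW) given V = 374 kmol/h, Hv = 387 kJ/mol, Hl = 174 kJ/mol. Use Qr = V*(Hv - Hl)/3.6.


Qr = 374 * (387 - 174) / 3.6 = 374 * 213 / 3.6 = 22130

22130 kW


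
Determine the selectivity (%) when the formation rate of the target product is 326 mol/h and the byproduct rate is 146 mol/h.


Selectivity = desired / (desired + undesired) * 100
Total products = 326 + 146 = 472 mol/h
S = 326 / 472 * 100
= 0.6907 * 100
= 69.07 %

69.07 %


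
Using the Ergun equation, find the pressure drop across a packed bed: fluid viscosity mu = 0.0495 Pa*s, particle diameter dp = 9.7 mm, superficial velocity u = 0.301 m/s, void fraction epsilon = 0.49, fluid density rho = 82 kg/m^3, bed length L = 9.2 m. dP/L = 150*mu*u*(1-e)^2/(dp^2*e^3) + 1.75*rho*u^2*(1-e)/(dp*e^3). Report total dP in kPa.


dp = 9.7 mm = 0.0097 m
Viscous term = 150*0.0495*0.301*(1-0.49)^2 / (0.0097^2*0.49^3) = 52513.6
Inertial term = 1.75*82*0.301^2*(1-0.49) / (0.0097*0.49^3) = 5810.25
dP/L = 52513.6 + 5810.25 = 58323.8 Pa/m
dP = 58323.8 * 9.2 / 1000 = 536.6 kPa

536.6 kPa


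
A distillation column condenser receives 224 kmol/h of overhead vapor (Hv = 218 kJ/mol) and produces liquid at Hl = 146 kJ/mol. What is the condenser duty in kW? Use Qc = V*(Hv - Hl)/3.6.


Qc = 224 * (218 - 146) / 3.6 = 224 * 72 / 3.6 = 4480

4480 kW


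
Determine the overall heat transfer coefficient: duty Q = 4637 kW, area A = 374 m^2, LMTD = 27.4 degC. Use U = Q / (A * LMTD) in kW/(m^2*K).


From Q = U*A*LMTD, U = Q / (A * LMTD)
U = 4637 / (374 * 27.4) = 4637 / 10247.6 = 0.4525

0.4525 kW/(m^2*K)


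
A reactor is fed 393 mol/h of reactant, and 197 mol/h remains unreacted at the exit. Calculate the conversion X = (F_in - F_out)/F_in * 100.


X = (F_in - F_out) / F_in * 100
Moles reacted = 393 - 197 = 196
X = 196 / 393 * 100
= 0.4987 * 100
= 49.87 %

49.87 %


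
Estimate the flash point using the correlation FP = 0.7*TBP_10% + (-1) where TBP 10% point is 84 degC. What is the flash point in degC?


FP = 0.7 * 84 + (-1) = 57.8

57.8 degC


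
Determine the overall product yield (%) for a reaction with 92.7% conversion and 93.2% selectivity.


Overall yield = conversion (%) * selectivity (%) / 100
Conversion = 92.7%, Selectivity = 93.2%
Y = 92.7 * 93.2 / 100
= 86.3964 %

86.3964 %


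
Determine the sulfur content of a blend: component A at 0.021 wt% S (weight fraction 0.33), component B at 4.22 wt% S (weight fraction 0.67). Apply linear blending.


Linear sulfur blending: S_blend = x1*S1 + x2*S2
Contribution 1: 0.33 * 0.021 = 0.00693 wt%
Contribution 2: 0.67 * 4.22 = 2.8274 wt%
S_blend = 0.00693 + 2.8274 = 2.83433

2.83433 wt%


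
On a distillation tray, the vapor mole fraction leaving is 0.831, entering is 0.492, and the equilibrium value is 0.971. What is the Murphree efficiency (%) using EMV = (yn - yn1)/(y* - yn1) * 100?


Murphree vapor efficiency: EMV = (y_n - y_(n-1)) / (y*_n - y_(n-1)) * 100
EMV = (0.831 - 0.492) / (0.971 - 0.492) * 100 = 0.339 / 0.479 * 100 = 70.77

70.77 %


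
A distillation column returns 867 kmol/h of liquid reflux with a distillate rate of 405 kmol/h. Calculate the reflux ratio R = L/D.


Reflux ratio definition: R = L / D (liquid returned / distillate withdrawn)
L = 867 kmol/h, D = 405 kmol/h
R = 867 / 405 = 2.141

2.141


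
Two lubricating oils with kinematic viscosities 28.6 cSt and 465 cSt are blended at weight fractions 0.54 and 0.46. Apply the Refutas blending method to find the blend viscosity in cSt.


Refutas method: VBN_i = 14.534*ln(ln(visc_i + 0.8)) + 10.975, blended linearly by mass fraction; since VBN is linear in VBI_i = ln(ln(visc_i + 0.8)) and the fractions sum to 1, blend VBI directly: visc = exp(exp(VBI_blend)) - 0.8
VBI_1 = ln(ln(28.6 + 0.8)) = 1.21817
VBI_2 = ln(ln(465 + 0.8)) = 1.81544
VBI_blend = 0.54 * 1.21817 + 0.46 * 1.81544 = 1.49291
visc_blend = exp(exp(1.49291)) - 0.8 = 84.83

84.83 cSt


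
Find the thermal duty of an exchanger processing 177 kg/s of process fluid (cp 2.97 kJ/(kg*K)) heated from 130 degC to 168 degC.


Q = m_dot * cp * delta_T
delta_T = 168 - 130 = 38 K
Q = 177 * 2.97 * 38
= 525.69 * 38
= 19976.22 kW

19976.22 kW


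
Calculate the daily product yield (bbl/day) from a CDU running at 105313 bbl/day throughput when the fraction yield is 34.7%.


Crude throughput = 105313 bbl/day
Fraction yield = 34.7%
yield = throughput * fraction / 100
yield = 105313 * 34.7 / 100 = 36543.611

36543.611 bbl/day


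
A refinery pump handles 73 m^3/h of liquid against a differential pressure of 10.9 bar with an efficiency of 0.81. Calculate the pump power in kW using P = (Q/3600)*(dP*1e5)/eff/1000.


Q = 73 / 3600 = 0.0202778 m^3/s
P = 0.0202778 * (10.9 * 1e5) / 0.81 / 1000 = 27.29

27.29 kW


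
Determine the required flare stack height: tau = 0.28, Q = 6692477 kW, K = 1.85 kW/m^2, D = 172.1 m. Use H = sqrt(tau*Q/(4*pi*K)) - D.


tau*Q/(4*pi*K) = 0.28 * 6692477 / (4 * pi * 1.85) = 80605.2
sqrt(80605.2) = 283.911
H = 283.911 - 172.1 = 111.8

111.8 m


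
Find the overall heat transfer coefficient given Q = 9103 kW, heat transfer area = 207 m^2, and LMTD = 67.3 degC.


From Q = U*A*LMTD, U = Q / (A * LMTD)
U = 9103 / (207 * 67.3) = 9103 / 13931.1 = 0.6534

0.6534 kW/(m^2*K)


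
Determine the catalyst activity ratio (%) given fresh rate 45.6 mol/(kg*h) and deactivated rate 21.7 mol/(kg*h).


Activity (%) = (rate_used / rate_fresh) * 100
rate_used = 21.7, rate_fresh = 45.6
= (21.7 / 45.6) * 100
= 0.4759 * 100 = 47.59

47.59 %


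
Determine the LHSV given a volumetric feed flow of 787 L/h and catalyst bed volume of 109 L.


LHSV = volumetric feed rate / catalyst volume
= 787 L/h / 109 L
= 7.220 h^-1

7.220 h^-1


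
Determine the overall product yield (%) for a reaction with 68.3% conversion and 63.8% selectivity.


Overall yield = conversion (%) * selectivity (%) / 100
Conversion = 68.3%, Selectivity = 63.8%
Y = 68.3 * 63.8 / 100
= 43.5754 %

43.5754 %


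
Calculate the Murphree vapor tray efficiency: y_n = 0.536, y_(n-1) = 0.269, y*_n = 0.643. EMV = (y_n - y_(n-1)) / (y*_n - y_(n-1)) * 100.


Murphree vapor efficiency: EMV = (y_n - y_(n-1)) / (y*_n - y_(n-1)) * 100
EMV = (0.536 - 0.269) / (0.643 - 0.269) * 100 = 0.267 / 0.374 * 100 = 71.39

71.39 %


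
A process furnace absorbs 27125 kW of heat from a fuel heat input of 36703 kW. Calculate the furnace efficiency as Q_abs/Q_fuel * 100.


Furnace efficiency = Q_absorbed / Q_fuel * 100
= 27125 / 36703 * 100 = 73.90

73.90 %


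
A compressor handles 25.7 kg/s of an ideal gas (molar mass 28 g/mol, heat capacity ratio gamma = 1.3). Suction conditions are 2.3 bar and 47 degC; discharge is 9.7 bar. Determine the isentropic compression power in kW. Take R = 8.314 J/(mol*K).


Isentropic work: W = m*(gamma/(gamma-1))*(R*T1/MW)*((P2/P1)^((gamma-1)/gamma) - 1)
T1 = 47 + 273.15 = 320.15 K
Pressure ratio = 9.7 / 2.3 = 4.21739
Exponent = (1.3 - 1)/1.3 = 0.230769
(P2/P1)^exp - 1 = 4.21739^0.230769 - 1 = 0.393929
W = 25.7 * 1.3 / 0.3 * 8.314 * 320.15 / 28 * 0.393929 = 4170

4170 kW


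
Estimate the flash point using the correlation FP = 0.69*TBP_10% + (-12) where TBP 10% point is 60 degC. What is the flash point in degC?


FP = 0.69 * 60 + (-12) = 29.4

29.4 degC


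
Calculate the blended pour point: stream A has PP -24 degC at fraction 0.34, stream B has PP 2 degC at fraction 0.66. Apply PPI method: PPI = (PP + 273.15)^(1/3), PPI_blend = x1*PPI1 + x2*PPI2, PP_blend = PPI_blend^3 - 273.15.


PPI_1 = (-24 + 273.15)^(1/3) = 6.292458
PPI_2 = (2 + 273.15)^(1/3) = 6.504139
PPI_blend = 0.34 * 6.292458 + 0.66 * 6.504139 = 6.432167
PP_blend = 6.432167^3 - 273.15 = 266.1166 - 273.15 = -7.03

-7.03 degC


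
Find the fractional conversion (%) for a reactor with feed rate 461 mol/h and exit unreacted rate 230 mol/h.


X = (F_in - F_out) / F_in * 100
Moles reacted = 461 - 230 = 231
X = 231 / 461 * 100
= 0.5011 * 100
= 50.11 %

50.11 %


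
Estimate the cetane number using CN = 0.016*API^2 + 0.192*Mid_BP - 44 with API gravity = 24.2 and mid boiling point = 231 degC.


CN = 0.016 * 24.2^2 + 0.192 * 231 - 44
CN = 9.37024 + 44.352 - 44 = 9.72224

9.72224


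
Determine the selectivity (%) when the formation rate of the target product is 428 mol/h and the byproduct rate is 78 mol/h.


Selectivity = desired / (desired + undesired) * 100
Total products = 428 + 78 = 506 mol/h
S = 428 / 506 * 100
= 0.8458 * 100
= 84.58 %

84.58 %


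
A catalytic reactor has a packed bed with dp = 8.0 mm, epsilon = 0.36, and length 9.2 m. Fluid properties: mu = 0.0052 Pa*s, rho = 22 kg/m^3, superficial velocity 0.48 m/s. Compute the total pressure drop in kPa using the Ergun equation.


dp = 8.0 mm = 0.008 m
Viscous term = 150*0.0052*0.48*(1-0.36)^2 / (0.008^2*0.36^3) = 51358
Inertial term = 1.75*22*0.48^2*(1-0.36) / (0.008*0.36^3) = 15209.9
dP/L = 51358 + 15209.9 = 66567.9 Pa/m
dP = 66567.9 * 9.2 / 1000 = 612.4 kPa

612.4 kPa


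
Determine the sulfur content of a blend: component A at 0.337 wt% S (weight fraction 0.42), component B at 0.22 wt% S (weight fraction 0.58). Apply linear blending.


Linear sulfur blending: S_blend = x1*S1 + x2*S2
Contribution 1: 0.42 * 0.337 = 0.14154 wt%
Contribution 2: 0.58 * 0.22 = 0.1276 wt%
S_blend = 0.14154 + 0.1276 = 0.26914

0.26914 wt%


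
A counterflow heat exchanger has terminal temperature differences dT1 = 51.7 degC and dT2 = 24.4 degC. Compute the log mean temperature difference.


LMTD = (dT1 - dT2) / ln(dT1/dT2)
= (51.7 - 24.4) / ln(51.7 / 24.4) = 27.3 / 0.750875 = 36.36

36.36 degC


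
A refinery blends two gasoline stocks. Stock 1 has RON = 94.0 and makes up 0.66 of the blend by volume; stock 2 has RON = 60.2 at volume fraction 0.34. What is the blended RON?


Linear blending: RON_blend = sum(vi * RONi)
Contribution 1: 0.66 * 94.0 = 62.04
Contribution 2: 0.34 * 60.2 = 20.468
RON_blend = 62.04 + 20.468 = 82.508

82.508


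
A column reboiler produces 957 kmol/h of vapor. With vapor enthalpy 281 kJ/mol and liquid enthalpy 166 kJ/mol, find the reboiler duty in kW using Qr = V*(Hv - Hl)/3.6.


Qr = 957 * (281 - 166) / 3.6 = 957 * 115 / 3.6 = 30570

30570 kW


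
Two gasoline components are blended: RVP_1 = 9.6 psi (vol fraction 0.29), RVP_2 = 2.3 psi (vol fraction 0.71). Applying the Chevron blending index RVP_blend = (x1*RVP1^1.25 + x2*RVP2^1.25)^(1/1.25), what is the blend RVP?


Chevron index: RVP_blend = (sum xi*RVPi^1.25)^(1/1.25)
RVP^1.25 terms: 0.29 * 9.6^1.25 + 0.71 * 2.3^1.25 = 6.91149
RVP_blend = 6.91149^(1/1.25) = 4.695

4.695 psi


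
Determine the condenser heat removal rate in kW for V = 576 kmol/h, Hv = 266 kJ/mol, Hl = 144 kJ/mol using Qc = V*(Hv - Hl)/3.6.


Qc = 576 * (266 - 144) / 3.6 = 576 * 122 / 3.6 = 19520

19520 kW


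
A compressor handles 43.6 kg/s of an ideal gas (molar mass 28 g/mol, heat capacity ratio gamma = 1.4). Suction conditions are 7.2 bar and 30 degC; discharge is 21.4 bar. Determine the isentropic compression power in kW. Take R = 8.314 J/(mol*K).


Isentropic work: W = m*(gamma/(gamma-1))*(R*T1/MW)*((P2/P1)^((gamma-1)/gamma) - 1)
T1 = 30 + 273.15 = 303.15 K
Pressure ratio = 21.4 / 7.2 = 2.97222
Exponent = (1.4 - 1)/1.4 = 0.285714
(P2/P1)^exp - 1 = 2.97222^0.285714 - 1 = 0.365104
W = 43.6 * 1.4 / 0.4 * 8.314 * 303.15 / 28 * 0.365104 = 5015

5015 kW


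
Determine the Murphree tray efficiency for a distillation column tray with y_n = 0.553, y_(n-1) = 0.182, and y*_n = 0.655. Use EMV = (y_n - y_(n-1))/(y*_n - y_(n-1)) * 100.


Murphree vapor efficiency: EMV = (y_n - y_(n-1)) / (y*_n - y_(n-1)) * 100
EMV = (0.553 - 0.182) / (0.655 - 0.182) * 100 = 0.371 / 0.473 * 100 = 78.44

78.44 %


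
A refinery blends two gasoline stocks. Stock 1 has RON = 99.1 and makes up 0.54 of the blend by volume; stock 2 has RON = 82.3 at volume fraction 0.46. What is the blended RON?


Linear blending: RON_blend = sum(vi * RONi)
Contribution 1: 0.54 * 99.1 = 53.514
Contribution 2: 0.46 * 82.3 = 37.858
RON_blend = 53.514 + 37.858 = 91.372

91.372


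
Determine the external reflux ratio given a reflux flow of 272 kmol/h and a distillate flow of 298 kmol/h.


Reflux ratio definition: R = L / D (liquid returned / distillate withdrawn)
L = 272 kmol/h, D = 298 kmol/h
R = 272 / 298 = 0.9128

0.9128


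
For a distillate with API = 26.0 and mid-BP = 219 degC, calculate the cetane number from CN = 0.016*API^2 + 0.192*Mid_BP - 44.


CN = 0.016 * 26.0^2 + 0.192 * 219 - 44
CN = 10.816 + 42.048 - 44 = 8.864

8.864


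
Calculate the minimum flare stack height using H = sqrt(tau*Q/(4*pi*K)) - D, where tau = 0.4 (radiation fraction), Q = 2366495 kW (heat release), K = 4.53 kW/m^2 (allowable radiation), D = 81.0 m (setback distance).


tau*Q/(4*pi*K) = 0.4 * 2366495 / (4 * pi * 4.53) = 16628.7
sqrt(16628.7) = 128.952
H = 128.952 - 81.0 = 47.95

47.95 m


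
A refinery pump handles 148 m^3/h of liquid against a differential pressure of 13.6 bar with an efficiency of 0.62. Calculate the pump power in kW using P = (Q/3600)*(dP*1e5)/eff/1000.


Q = 148 / 3600 = 0.0411111 m^3/s
P = 0.0411111 * (13.6 * 1e5) / 0.62 / 1000 = 90.18

90.18 kW


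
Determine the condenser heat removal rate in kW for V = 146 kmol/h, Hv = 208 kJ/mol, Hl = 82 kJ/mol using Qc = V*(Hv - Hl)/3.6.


Qc = 146 * (208 - 82) / 3.6 = 146 * 126 / 3.6 = 5110

5110 kW


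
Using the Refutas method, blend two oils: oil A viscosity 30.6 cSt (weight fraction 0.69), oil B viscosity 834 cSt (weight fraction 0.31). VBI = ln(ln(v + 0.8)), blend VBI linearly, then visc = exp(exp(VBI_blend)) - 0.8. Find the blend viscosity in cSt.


Refutas method: VBN_i = 14.534*ln(ln(visc_i + 0.8)) + 10.975, blended linearly by mass fraction; since VBN is linear in VBI_i = ln(ln(visc_i + 0.8)) and the fractions sum to 1, blend VBI directly: visc = exp(exp(VBI_blend)) - 0.8
VBI_1 = ln(ln(30.6 + 0.8)) = 1.23745
VBI_2 = ln(ln(834 + 0.8)) = 1.90616
VBI_blend = 0.69 * 1.23745 + 0.31 * 1.90616 = 1.44475
visc_blend = exp(exp(1.44475)) - 0.8 = 68.66

68.66 cSt


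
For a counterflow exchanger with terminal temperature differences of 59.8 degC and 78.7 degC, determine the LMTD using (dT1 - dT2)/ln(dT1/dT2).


LMTD = (dT1 - dT2) / ln(dT1/dT2)
= (59.8 - 78.7) / ln(59.8 / 78.7) = -18.9 / -0.274637 = 68.82

68.82 degC


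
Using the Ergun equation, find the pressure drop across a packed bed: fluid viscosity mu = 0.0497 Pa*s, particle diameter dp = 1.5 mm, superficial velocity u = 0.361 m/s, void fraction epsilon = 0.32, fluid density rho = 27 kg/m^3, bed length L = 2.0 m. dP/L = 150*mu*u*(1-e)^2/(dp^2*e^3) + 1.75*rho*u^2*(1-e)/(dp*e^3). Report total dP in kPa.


dp = 1.5 mm = 0.0015 m
Viscous term = 150*0.0497*0.361*(1-0.32)^2 / (0.0015^2*0.32^3) = 16878700
Inertial term = 1.75*27*0.361^2*(1-0.32) / (0.0015*0.32^3) = 85189.1
dP/L = 16878700 + 85189.1 = 16963900 Pa/m
dP = 16963900 * 2.0 / 1000 = 33930 kPa

33930 kPa


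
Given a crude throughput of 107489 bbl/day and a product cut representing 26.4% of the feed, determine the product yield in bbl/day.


Crude throughput = 107489 bbl/day
Fraction yield = 26.4%
yield = throughput * fraction / 100
yield = 107489 * 26.4 / 100 = 28377.096

28377.096 bbl/day


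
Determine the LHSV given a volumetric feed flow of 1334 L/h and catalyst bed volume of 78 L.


LHSV = volumetric feed rate / catalyst volume
= 1334 L/h / 78 L
= 17.10 h^-1

17.10 h^-1


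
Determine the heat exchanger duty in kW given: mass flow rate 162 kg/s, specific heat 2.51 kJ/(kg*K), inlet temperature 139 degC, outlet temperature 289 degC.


Q = m_dot * cp * delta_T
delta_T = 289 - 139 = 150 K
Q = 162 * 2.51 * 150
= 406.62 * 150
= 60993 kW

60993 kW


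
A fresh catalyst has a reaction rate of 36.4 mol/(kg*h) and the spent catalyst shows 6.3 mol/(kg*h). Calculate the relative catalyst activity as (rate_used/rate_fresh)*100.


Activity (%) = (rate_used / rate_fresh) * 100
rate_used = 6.3, rate_fresh = 36.4
= (6.3 / 36.4) * 100
= 0.1731 * 100 = 17.31

17.31 %


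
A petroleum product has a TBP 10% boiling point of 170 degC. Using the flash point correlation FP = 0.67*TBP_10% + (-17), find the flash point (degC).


FP = 0.67 * 170 + (-17) = 96.9

96.9 degC


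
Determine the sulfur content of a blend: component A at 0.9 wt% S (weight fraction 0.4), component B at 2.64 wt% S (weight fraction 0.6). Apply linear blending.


Linear sulfur blending: S_blend = x1*S1 + x2*S2
Contribution 1: 0.4 * 0.9 = 0.36 wt%
Contribution 2: 0.6 * 2.64 = 1.584 wt%
S_blend = 0.36 + 1.584 = 1.944

1.944 wt%


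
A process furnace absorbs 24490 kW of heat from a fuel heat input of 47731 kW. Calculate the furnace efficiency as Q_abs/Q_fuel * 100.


Furnace efficiency = Q_absorbed / Q_fuel * 100
= 24490 / 47731 * 100 = 51.31

51.31 %


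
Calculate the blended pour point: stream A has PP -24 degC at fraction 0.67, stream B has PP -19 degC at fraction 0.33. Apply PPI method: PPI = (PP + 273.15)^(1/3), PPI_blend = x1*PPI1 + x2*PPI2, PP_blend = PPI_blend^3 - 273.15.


PPI_1 = (-24 + 273.15)^(1/3) = 6.292458
PPI_2 = (-19 + 273.15)^(1/3) = 6.334272
PPI_blend = 0.67 * 6.292458 + 0.33 * 6.334272 = 6.306257
PP_blend = 6.306257^3 - 273.15 = 250.7928 - 273.15 = -22.36

-22.36 degC


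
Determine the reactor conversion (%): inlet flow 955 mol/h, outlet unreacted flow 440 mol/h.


X = (F_in - F_out) / F_in * 100
Moles reacted = 955 - 440 = 515
X = 515 / 955 * 100
= 0.5393 * 100
= 53.93 %

53.93 %


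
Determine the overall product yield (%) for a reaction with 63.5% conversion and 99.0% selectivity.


Overall yield = conversion (%) * selectivity (%) / 100
Conversion = 63.5%, Selectivity = 99.0%
Y = 63.5 * 99.0 / 100
= 62.865 %

62.865 %


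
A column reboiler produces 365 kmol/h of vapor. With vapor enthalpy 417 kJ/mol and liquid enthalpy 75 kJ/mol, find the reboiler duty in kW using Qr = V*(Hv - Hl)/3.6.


Qr = 365 * (417 - 75) / 3.6 = 365 * 342 / 3.6 = 34680

34680 kW


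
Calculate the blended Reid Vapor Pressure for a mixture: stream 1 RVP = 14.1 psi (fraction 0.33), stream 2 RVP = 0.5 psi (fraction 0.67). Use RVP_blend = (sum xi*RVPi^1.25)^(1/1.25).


Chevron index: RVP_blend = (sum xi*RVPi^1.25)^(1/1.25)
RVP^1.25 terms: 0.33 * 14.1^1.25 + 0.67 * 0.5^1.25 = 9.2982
RVP_blend = 9.2982^(1/1.25) = 5.953

5.953 psi


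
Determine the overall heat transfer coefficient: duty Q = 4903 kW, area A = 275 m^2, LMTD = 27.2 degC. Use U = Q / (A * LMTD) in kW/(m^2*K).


From Q = U*A*LMTD, U = Q / (A * LMTD)
U = 4903 / (275 * 27.2) = 4903 / 7480 = 0.6555

0.6555 kW/(m^2*K)


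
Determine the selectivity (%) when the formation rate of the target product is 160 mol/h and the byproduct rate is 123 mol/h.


Selectivity = desired / (desired + undesired) * 100
Total products = 160 + 123 = 283 mol/h
S = 160 / 283 * 100
= 0.5654 * 100
= 56.54 %

56.54 %


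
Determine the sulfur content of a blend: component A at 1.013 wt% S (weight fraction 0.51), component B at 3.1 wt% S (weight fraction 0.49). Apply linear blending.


Linear sulfur blending: S_blend = x1*S1 + x2*S2
Contribution 1: 0.51 * 1.013 = 0.51663 wt%
Contribution 2: 0.49 * 3.1 = 1.519 wt%
S_blend = 0.51663 + 1.519 = 2.03563

2.03563 wt%


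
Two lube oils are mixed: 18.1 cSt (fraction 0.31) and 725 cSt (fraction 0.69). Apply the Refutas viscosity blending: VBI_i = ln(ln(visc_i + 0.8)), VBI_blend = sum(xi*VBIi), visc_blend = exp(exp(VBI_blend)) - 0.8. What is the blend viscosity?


Refutas method: VBN_i = 14.534*ln(ln(visc_i + 0.8)) + 10.975, blended linearly by mass fraction; since VBN is linear in VBI_i = ln(ln(visc_i + 0.8)) and the fractions sum to 1, blend VBI directly: visc = exp(exp(VBI_blend)) - 0.8
VBI_1 = ln(ln(18.1 + 0.8)) = 1.07812
VBI_2 = ln(ln(725 + 0.8)) = 1.88514
VBI_blend = 0.31 * 1.07812 + 0.69 * 1.88514 = 1.63496
visc_blend = exp(exp(1.63496)) - 0.8 = 168.1

168.1 cSt


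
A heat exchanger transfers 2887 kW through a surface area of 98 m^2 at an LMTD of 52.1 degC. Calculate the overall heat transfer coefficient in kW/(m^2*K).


From Q = U*A*LMTD, U = Q / (A * LMTD)
U = 2887 / (98 * 52.1) = 2887 / 5105.8 = 0.5654

0.5654 kW/(m^2*K)


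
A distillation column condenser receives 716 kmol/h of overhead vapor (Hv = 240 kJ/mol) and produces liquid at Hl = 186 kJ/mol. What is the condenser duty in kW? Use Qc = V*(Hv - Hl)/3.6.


Qc = 716 * (240 - 186) / 3.6 = 716 * 54 / 3.6 = 10740

10740 kW


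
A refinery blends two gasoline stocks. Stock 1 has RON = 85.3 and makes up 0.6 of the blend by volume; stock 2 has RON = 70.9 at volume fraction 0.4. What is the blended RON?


Linear blending: RON_blend = sum(vi * RONi)
Contribution 1: 0.6 * 85.3 = 51.18
Contribution 2: 0.4 * 70.9 = 28.36
RON_blend = 51.18 + 28.36 = 79.54

79.54


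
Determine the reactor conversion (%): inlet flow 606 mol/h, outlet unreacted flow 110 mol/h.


X = (F_in - F_out) / F_in * 100
Moles reacted = 606 - 110 = 496
X = 496 / 606 * 100
= 0.8185 * 100
= 81.85 %

81.85 %


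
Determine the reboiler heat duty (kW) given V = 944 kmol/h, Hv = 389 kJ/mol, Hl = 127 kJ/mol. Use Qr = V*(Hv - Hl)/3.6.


Qr = 944 * (389 - 127) / 3.6 = 944 * 262 / 3.6 = 68700

68700 kW


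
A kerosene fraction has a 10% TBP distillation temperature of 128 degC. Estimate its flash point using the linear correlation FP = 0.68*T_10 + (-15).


FP = 0.68 * 128 + (-15) = 72.04

72.04 degC


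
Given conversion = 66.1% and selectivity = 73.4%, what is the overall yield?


Overall yield = conversion (%) * selectivity (%) / 100
Conversion = 66.1%, Selectivity = 73.4%
Y = 66.1 * 73.4 / 100
= 48.5174 %

48.5174 %


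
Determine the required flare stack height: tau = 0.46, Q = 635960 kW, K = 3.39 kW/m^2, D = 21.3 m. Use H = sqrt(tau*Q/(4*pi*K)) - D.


tau*Q/(4*pi*K) = 0.46 * 635960 / (4 * pi * 3.39) = 6867.17
sqrt(6867.17) = 82.8684
H = 82.8684 - 21.3 = 61.57

61.57 m


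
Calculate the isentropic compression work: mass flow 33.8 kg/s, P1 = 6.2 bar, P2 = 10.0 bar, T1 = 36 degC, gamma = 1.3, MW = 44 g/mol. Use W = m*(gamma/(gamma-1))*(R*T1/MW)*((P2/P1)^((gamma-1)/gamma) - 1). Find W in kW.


Isentropic work: W = m*(gamma/(gamma-1))*(R*T1/MW)*((P2/P1)^((gamma-1)/gamma) - 1)
T1 = 36 + 273.15 = 309.15 K
Pressure ratio = 10.0 / 6.2 = 1.6129
Exponent = (1.3 - 1)/1.3 = 0.230769
(P2/P1)^exp - 1 = 1.6129^0.230769 - 1 = 0.11663
W = 33.8 * 1.3 / 0.3 * 8.314 * 309.15 / 44 * 0.11663 = 997.9

997.9 kW


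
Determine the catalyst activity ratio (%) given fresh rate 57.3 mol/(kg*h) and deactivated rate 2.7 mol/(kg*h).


Activity (%) = (rate_used / rate_fresh) * 100
rate_used = 2.7, rate_fresh = 57.3
= (2.7 / 57.3) * 100
= 0.04712 * 100 = 4.712

4.712 %


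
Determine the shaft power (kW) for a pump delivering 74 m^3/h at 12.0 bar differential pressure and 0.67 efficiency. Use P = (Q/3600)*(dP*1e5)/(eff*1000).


Q = 74 / 3600 = 0.0205556 m^3/s
P = 0.0205556 * (12.0 * 1e5) / 0.67 / 1000 = 36.82

36.82 kW


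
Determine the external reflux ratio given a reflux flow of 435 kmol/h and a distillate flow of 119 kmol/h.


Reflux ratio definition: R = L / D (liquid returned / distillate withdrawn)
L = 435 kmol/h, D = 119 kmol/h
R = 435 / 119 = 3.655

3.655


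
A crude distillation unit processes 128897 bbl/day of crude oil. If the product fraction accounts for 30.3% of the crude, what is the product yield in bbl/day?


Crude throughput = 128897 bbl/day
Fraction yield = 30.3%
yield = throughput * fraction / 100
yield = 128897 * 30.3 / 100 = 39055.791

39055.791 bbl/day


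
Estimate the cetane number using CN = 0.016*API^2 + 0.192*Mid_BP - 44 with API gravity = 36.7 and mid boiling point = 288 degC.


CN = 0.016 * 36.7^2 + 0.192 * 288 - 44
CN = 21.55024 + 55.296 - 44 = 32.84624

32.84624


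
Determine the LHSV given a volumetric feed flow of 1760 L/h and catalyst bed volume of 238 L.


LHSV = volumetric feed rate / catalyst volume
= 1760 L/h / 238 L
= 7.395 h^-1

7.395 h^-1


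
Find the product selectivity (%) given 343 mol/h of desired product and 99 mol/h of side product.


Selectivity = desired / (desired + undesired) * 100
Total products = 343 + 99 = 442 mol/h
S = 343 / 442 * 100
= 0.7760 * 100
= 77.60 %

77.60 %


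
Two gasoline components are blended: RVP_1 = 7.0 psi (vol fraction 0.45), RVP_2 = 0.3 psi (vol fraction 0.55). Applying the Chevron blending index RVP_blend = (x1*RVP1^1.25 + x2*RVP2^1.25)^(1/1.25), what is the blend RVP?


Chevron index: RVP_blend = (sum xi*RVPi^1.25)^(1/1.25)
RVP^1.25 terms: 0.45 * 7.0^1.25 + 0.55 * 0.3^1.25 = 5.24583
RVP_blend = 5.24583^(1/1.25) = 3.766

3.766 psi


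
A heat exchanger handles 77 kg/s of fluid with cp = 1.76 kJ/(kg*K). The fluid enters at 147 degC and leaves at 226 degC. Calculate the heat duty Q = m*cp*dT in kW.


Q = m_dot * cp * delta_T
delta_T = 226 - 147 = 79 K
Q = 77 * 1.76 * 79
= 135.52 * 79
= 10706.08 kW

10706.08 kW


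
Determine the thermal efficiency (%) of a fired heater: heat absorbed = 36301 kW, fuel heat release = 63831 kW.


Furnace efficiency = Q_absorbed / Q_fuel * 100
= 36301 / 63831 * 100 = 56.87

56.87 %


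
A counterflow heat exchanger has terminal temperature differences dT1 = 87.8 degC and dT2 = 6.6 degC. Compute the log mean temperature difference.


LMTD = (dT1 - dT2) / ln(dT1/dT2)
= (87.8 - 6.6) / ln(87.8 / 6.6) = 81.2 / 2.58799 = 31.38

31.38 degC


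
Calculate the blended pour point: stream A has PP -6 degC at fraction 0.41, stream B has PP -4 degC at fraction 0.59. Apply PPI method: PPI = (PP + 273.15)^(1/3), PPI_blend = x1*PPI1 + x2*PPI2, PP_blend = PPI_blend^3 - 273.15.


PPI_1 = (-6 + 273.15)^(1/3) = 6.440482
PPI_2 = (-4 + 273.15)^(1/3) = 6.456514
PPI_blend = 0.41 * 6.440482 + 0.59 * 6.456514 = 6.449941
PP_blend = 6.449941^3 - 273.15 = 268.3288 - 273.15 = -4.82

-4.82 degC


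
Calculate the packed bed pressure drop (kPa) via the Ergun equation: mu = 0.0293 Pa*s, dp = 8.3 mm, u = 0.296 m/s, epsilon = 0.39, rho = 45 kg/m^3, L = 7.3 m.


dp = 8.3 mm = 0.0083 m
Viscous term = 150*0.0293*0.296*(1-0.39)^2 / (0.0083^2*0.39^3) = 118457
Inertial term = 1.75*45*0.296^2*(1-0.39) / (0.0083*0.39^3) = 8548.54
dP/L = 118457 + 8548.54 = 127006 Pa/m
dP = 127006 * 7.3 / 1000 = 927.1 kPa

927.1 kPa


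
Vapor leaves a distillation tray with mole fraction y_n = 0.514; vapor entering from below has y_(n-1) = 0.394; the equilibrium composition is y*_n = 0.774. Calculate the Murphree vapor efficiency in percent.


Murphree vapor efficiency: EMV = (y_n - y_(n-1)) / (y*_n - y_(n-1)) * 100
EMV = (0.514 - 0.394) / (0.774 - 0.394) * 100 = 0.12 / 0.38 * 100 = 31.58

31.58 %


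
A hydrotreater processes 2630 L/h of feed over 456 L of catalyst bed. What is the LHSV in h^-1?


LHSV = volumetric feed rate / catalyst volume
= 2630 L/h / 456 L
= 5.768 h^-1

5.768 h^-1


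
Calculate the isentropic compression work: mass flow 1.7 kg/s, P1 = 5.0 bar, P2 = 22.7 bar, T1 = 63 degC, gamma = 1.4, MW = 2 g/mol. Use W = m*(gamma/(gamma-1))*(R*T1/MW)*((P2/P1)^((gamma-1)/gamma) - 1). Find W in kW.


Isentropic work: W = m*(gamma/(gamma-1))*(R*T1/MW)*((P2/P1)^((gamma-1)/gamma) - 1)
T1 = 63 + 273.15 = 336.15 K
Pressure ratio = 22.7 / 5.0 = 4.54
Exponent = (1.4 - 1)/1.4 = 0.285714
(P2/P1)^exp - 1 = 4.54^0.285714 - 1 = 0.540742
W = 1.7 * 1.4 / 0.4 * 8.314 * 336.15 / 2 * 0.540742 = 4496

4496 kW


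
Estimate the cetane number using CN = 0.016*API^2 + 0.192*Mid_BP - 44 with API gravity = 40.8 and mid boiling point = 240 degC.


CN = 0.016 * 40.8^2 + 0.192 * 240 - 44
CN = 26.63424 + 46.08 - 44 = 28.71424

28.71424


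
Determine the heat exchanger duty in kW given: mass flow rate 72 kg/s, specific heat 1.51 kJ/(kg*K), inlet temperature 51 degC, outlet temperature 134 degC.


Q = m_dot * cp * delta_T
delta_T = 134 - 51 = 83 K
Q = 72 * 1.51 * 83
= 108.72 * 83
= 9023.76 kW

9023.76 kW


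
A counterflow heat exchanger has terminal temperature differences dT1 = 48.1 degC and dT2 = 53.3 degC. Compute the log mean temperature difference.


LMTD = (dT1 - dT2) / ln(dT1/dT2)
= (48.1 - 53.3) / ln(48.1 / 53.3) = -5.2 / -0.102654 = 50.66

50.66 degC


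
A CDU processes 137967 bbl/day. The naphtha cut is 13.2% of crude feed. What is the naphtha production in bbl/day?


Crude throughput = 137967 bbl/day
Fraction yield = 13.2%
yield = throughput * fraction / 100
yield = 137967 * 13.2 / 100 = 18211.644

18211.644 bbl/day


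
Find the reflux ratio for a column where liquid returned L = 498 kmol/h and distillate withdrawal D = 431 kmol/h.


Reflux ratio definition: R = L / D (liquid returned / distillate withdrawn)
L = 498 kmol/h, D = 431 kmol/h
R = 498 / 431 = 1.155

1.155


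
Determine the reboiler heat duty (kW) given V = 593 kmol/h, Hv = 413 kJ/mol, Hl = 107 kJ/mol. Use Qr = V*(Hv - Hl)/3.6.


Qr = 593 * (413 - 107) / 3.6 = 593 * 306 / 3.6 = 50400

50400 kW


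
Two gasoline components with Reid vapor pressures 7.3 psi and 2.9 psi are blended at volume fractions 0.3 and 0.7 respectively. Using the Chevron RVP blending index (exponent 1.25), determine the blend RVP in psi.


Chevron index: RVP_blend = (sum xi*RVPi^1.25)^(1/1.25)
RVP^1.25 terms: 0.3 * 7.3^1.25 + 0.7 * 2.9^1.25 = 6.24885
RVP_blend = 6.24885^(1/1.25) = 4.332

4.332 psi


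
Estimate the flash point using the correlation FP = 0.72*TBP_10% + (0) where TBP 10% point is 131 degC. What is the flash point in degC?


FP = 0.72 * 131 + (0) = 94.32

94.32 degC


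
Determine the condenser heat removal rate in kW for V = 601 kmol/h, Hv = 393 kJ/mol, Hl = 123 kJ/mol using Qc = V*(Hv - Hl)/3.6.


Qc = 601 * (393 - 123) / 3.6 = 601 * 270 / 3.6 = 45080

45080 kW


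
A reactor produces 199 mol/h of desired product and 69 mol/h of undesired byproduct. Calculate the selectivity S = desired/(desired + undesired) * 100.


Selectivity = desired / (desired + undesired) * 100
Total products = 199 + 69 = 268 mol/h
S = 199 / 268 * 100
= 0.7425 * 100
= 74.25 %

74.25 %


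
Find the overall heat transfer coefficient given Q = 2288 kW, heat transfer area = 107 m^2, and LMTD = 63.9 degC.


From Q = U*A*LMTD, U = Q / (A * LMTD)
U = 2288 / (107 * 63.9) = 2288 / 6837.3 = 0.3346

0.3346 kW/(m^2*K)


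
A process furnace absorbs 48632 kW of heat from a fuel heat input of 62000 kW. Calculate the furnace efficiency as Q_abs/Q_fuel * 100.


Furnace efficiency = Q_absorbed / Q_fuel * 100
= 48632 / 62000 * 100 = 78.44

78.44 %


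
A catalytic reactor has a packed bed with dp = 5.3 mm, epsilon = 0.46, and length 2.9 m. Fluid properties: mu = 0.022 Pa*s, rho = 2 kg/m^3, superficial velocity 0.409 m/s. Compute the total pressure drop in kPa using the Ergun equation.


dp = 5.3 mm = 0.0053 m
Viscous term = 150*0.022*0.409*(1-0.46)^2 / (0.0053^2*0.46^3) = 143946
Inertial term = 1.75*2*0.409^2*(1-0.46) / (0.0053*0.46^3) = 612.857
dP/L = 143946 + 612.857 = 144559 Pa/m
dP = 144559 * 2.9 / 1000 = 419.2 kPa

419.2 kPa


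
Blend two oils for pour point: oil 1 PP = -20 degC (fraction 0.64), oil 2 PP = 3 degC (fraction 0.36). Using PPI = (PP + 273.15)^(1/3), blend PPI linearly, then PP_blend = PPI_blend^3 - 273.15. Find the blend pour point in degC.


PPI_1 = (-20 + 273.15)^(1/3) = 6.325953
PPI_2 = (3 + 273.15)^(1/3) = 6.512009
PPI_blend = 0.64 * 6.325953 + 0.36 * 6.512009 = 6.392933
PP_blend = 6.392933^3 - 273.15 = 261.2766 - 273.15 = -11.87

-11.87 degC


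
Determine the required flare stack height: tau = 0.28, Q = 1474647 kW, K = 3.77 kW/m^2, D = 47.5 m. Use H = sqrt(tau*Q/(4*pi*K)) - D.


tau*Q/(4*pi*K) = 0.28 * 1474647 / (4 * pi * 3.77) = 8715.55
sqrt(8715.55) = 93.3571
H = 93.3571 - 47.5 = 45.86

45.86 m


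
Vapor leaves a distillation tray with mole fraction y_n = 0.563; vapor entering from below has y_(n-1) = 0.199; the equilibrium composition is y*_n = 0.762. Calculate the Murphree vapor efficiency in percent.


Murphree vapor efficiency: EMV = (y_n - y_(n-1)) / (y*_n - y_(n-1)) * 100
EMV = (0.563 - 0.199) / (0.762 - 0.199) * 100 = 0.364 / 0.563 * 100 = 64.65

64.65 %


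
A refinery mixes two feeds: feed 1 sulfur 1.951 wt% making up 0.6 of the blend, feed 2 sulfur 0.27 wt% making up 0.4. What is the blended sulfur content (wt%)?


Linear sulfur blending: S_blend = x1*S1 + x2*S2
Contribution 1: 0.6 * 1.951 = 1.1706 wt%
Contribution 2: 0.4 * 0.27 = 0.108 wt%
S_blend = 1.1706 + 0.108 = 1.2786

1.2786 wt%


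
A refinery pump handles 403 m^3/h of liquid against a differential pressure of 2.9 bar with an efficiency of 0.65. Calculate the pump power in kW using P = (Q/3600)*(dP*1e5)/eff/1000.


Q = 403 / 3600 = 0.111944 m^3/s
P = 0.111944 * (2.9 * 1e5) / 0.65 / 1000 = 49.94

49.94 kW


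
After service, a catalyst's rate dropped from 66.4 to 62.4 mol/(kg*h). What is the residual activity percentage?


Activity (%) = (rate_used / rate_fresh) * 100
rate_used = 62.4, rate_fresh = 66.4
= (62.4 / 66.4) * 100
= 0.9398 * 100 = 93.98

93.98 %


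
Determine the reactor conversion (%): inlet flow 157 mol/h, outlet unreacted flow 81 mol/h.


X = (F_in - F_out) / F_in * 100
Moles reacted = 157 - 81 = 76
X = 76 / 157 * 100
= 0.4841 * 100
= 48.41 %

48.41 %


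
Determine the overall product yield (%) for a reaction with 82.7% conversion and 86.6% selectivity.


Overall yield = conversion (%) * selectivity (%) / 100
Conversion = 82.7%, Selectivity = 86.6%
Y = 82.7 * 86.6 / 100
= 71.6182 %

71.6182 %


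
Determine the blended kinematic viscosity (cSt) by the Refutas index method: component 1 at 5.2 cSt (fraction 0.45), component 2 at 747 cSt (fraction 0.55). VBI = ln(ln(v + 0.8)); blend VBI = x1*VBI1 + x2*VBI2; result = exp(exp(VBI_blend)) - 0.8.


Refutas method: VBN_i = 14.534*ln(ln(visc_i + 0.8)) + 10.975, blended linearly by mass fraction; since VBN is linear in VBI_i = ln(ln(visc_i + 0.8)) and the fractions sum to 1, blend VBI directly: visc = exp(exp(VBI_blend)) - 0.8
VBI_1 = ln(ln(5.2 + 0.8)) = 0.583198
VBI_2 = ln(ln(747 + 0.8)) = 1.88966
VBI_blend = 0.45 * 0.583198 + 0.55 * 1.88966 = 1.30175
visc_blend = exp(exp(1.30175)) - 0.8 = 38.68

38.68 cSt


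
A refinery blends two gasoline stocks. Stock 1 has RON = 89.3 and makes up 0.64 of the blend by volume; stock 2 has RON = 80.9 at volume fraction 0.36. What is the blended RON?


Linear blending: RON_blend = sum(vi * RONi)
Contribution 1: 0.64 * 89.3 = 57.152
Contribution 2: 0.36 * 80.9 = 29.124
RON_blend = 57.152 + 29.124 = 86.276

86.276


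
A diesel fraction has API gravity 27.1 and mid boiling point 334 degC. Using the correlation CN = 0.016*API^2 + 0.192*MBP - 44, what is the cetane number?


CN = 0.016 * 27.1^2 + 0.192 * 334 - 44
CN = 11.75056 + 64.128 - 44 = 31.87856

31.87856


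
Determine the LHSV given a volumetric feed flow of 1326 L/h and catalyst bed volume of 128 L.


LHSV = volumetric feed rate / catalyst volume
= 1326 L/h / 128 L
= 10.36 h^-1

10.36 h^-1


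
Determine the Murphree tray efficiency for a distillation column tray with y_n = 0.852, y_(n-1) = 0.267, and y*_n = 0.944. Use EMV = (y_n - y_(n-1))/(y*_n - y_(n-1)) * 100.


Murphree vapor efficiency: EMV = (y_n - y_(n-1)) / (y*_n - y_(n-1)) * 100
EMV = (0.852 - 0.267) / (0.944 - 0.267) * 100 = 0.585 / 0.677 * 100 = 86.41

86.41 %
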